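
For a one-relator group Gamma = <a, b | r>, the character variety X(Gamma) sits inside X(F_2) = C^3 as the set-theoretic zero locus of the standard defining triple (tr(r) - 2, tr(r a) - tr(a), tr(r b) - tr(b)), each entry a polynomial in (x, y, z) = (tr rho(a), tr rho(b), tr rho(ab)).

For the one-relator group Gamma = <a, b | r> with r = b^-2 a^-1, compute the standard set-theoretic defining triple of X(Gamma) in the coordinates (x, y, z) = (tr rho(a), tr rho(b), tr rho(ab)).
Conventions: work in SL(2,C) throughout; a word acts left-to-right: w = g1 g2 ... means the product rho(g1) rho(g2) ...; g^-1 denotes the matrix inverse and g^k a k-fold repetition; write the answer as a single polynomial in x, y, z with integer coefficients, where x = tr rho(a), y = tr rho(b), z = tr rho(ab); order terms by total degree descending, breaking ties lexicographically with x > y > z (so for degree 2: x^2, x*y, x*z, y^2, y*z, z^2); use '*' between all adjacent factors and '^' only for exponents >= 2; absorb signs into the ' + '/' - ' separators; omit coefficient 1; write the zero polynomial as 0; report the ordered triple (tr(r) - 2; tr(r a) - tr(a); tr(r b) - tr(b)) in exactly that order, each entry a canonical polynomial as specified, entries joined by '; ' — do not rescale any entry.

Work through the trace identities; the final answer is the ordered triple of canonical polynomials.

y*z - x - 2; y^2 - x - 2; -y + z

trace(b^-1) = trace(b) = y
and trace(b^-1 a) = trace(a)*trace(b) - trace(a b) = x*y - z
next, trace(b^-1 a^-1) = trace(b^-1)*trace(a) - trace(b^-1 a) = z
trace(b^-2 a^-1) = trace(b^-1 a^-1)*trace(b) - trace(b^-1 a^-1 b) = y*z - x
next, trace(b^-2) = trace(b^-1)*trace(b) - trace(1) = y^2 - 2
assemble the triple (trace(r) - 2; trace(r a) - x; trace(r b) - y)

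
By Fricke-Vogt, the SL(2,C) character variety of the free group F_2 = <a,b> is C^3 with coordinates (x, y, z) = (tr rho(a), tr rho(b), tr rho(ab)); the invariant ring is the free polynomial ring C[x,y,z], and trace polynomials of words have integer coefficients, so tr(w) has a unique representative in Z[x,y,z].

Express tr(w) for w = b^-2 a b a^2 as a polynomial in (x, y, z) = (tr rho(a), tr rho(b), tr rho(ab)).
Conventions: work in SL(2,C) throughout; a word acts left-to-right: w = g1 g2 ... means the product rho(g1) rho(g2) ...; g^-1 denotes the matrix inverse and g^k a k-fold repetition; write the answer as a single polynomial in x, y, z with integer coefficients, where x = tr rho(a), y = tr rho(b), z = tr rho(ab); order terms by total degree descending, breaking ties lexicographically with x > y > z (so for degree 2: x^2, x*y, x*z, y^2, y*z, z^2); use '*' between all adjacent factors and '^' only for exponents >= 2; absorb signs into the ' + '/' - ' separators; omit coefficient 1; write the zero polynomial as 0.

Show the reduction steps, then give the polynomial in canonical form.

x^2*y^2*z - x*y^3 - x*y*z^2 - x^2*z + 2*x*y + z

tr(a b a) = tr(a)*tr(b a) - tr(b)  (reduce the a square) = x*z - y
tr(a b a^2) = tr(a)*tr(a b a) - tr(a b)  (reduce the a square) = x^2*z - x*y - z
tr(b a b a) = tr(a b)*tr(a b) - tr(1)  (split on a) = z^2 - 2
tr(b a b) = tr(b)*tr(a b) - tr(a)  (reduce the b square) = y*z - x
tr(a b a^2 b) = tr(a)*tr(b a b a) - tr(b a b)  (reduce the a square) = x*z^2 - y*z - x
tr(b^-1 a b a^2) = tr(a b a^2)*tr(b) - tr(a b a^2 b)  (eliminate b^-1) = x^2*y*z - x*y^2 - x*z^2 + x
tr(b^-2 a b a^2) = tr(b^-1 a b a^2)*tr(b) - tr(b^-1 a b a^2 b)  (eliminate b^-1) = x^2*y^2*z - x*y^3 - x*y*z^2 - x^2*z + 2*x*y + z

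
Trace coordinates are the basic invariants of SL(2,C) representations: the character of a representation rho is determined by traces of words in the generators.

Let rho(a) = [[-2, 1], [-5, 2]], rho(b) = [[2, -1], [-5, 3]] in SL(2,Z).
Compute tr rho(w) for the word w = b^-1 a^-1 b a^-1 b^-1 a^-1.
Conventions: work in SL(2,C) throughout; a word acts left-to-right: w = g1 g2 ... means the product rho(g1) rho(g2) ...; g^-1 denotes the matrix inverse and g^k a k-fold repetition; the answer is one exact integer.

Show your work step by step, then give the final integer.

rho(b^-1) = [[3, 1], [5, 2]]
... * rho(a^-1) = [[2, -1], [5, -2]]  ->  [[11, -5], [20, -9]]
... * rho(b) = [[2, -1], [-5, 3]]  ->  [[47, -26], [85, -47]]
... * rho(a^-1) = [[2, -1], [5, -2]]  ->  [[-36, 5], [-65, 9]]
... * rho(b^-1) = [[3, 1], [5, 2]]  ->  [[-83, -26], [-150, -47]]
... * rho(a^-1) = [[2, -1], [5, -2]]  ->  [[-296, 135], [-535, 244]]
tr = -296 + 244 = -52

-52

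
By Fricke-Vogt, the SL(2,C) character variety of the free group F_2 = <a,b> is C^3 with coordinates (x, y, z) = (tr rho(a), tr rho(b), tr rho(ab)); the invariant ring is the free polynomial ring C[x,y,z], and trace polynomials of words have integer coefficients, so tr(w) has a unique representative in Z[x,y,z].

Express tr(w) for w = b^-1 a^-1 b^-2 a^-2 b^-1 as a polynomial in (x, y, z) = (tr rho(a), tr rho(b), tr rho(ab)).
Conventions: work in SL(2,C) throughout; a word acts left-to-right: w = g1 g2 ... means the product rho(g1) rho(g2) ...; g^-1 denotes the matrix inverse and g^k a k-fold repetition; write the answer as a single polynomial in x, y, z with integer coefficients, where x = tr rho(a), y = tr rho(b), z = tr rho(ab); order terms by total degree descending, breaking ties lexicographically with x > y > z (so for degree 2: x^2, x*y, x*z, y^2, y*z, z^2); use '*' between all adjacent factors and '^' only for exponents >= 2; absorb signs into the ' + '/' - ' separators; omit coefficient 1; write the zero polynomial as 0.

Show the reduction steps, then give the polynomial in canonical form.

x*y^2*z^2 - 2*x^2*y*z - y^3*z + x^3 + x*y^2 + 2*y*z - 3*x

reduce: trace(b^-1) = trace(b) = y
trace(b^-1 a) = trace(a) trace(b) - trace(a b) = x*y - z
trace(a^-1 b^-1) = trace(b^-1) trace(a) - trace(b^-1 a) = z
so trace(a^-1 b^-1 a^-1) = trace(a^-1 b^-1) trace(a) - trace(a^-1 b^-1 a) = x*z - y
so trace(a b a b) = trace(a b) trace(a b) - trace(1)   [split at repeated a] = z^2 - 2
trace(b^-1 a b a) = trace(a b a) trace(b) - trace(a b a b) = x*y*z - y^2 - z^2 + 2
reduce: trace(b a^-1 b^-1 a) = trace(b^-1 a b) trace(a) - trace(b^-1 a b a) = -x*y*z + x^2 + y^2 + z^2 - 2
reduce: trace(a^-1 b^-1 a^-1 b) = trace(b a^-1 b^-1) trace(a) - trace(b a^-1 b^-1 a) = x*y*z - y^2 - z^2 + 2
trace(b^-1 a^-1 b^-1 a^-1) = trace(a^-1 b^-1 a^-1) trace(b) - trace(a^-1 b^-1 a^-1 b) = z^2 - 2
trace(b^-1 a^-1 b^-1) = trace(a^-1 b^-1) trace(b) - trace(a^-1) = y*z - x
trace(b^-1 a^-2 b^-1 a^-1) = trace(b^-1 a^-1 b^-1 a^-1) trace(a) - trace(b^-1 a^-1 b^-1) = x*z^2 - y*z - x
reduce: trace(a^-2) = trace(a^-1) trace(a) - trace(1) = x^2 - 2
reduce: trace(a^-3) = trace(a^-2) trace(a) - trace(a^-1) = x^3 - 3*x
trace(b a^-2) = trace(b a^-1) trace(a) - trace(b) = x^2*y - x*z - y
reduce: trace(a^-3 b) = trace(b a^-2) trace(a) - trace(b a^-1) = x^3*y - x^2*z - 2*x*y + z
reduce: trace(a^-2 b^-1 a^-1) = trace(a^-3) trace(b) - trace(a^-3 b) = x^2*z - x*y - z
reduce: trace(a^-1 b^-2 a^-2 b^-1) = trace(b^-1 a^-2 b^-1 a^-1) trace(b) - trace(b^-1 a^-2 b^-1 a^-1 b) = x*y*z^2 - x^2*z - y^2*z + z
reduce: trace(b^-2) = trace(b^-1) trace(b) - trace(1) = y^2 - 2
trace(a^-1 b^-2 a^-1) = trace(b^-2 a^-1) trace(a) - trace(b^-2) = x*y*z - x^2 - y^2 + 2
trace(a^-1 b^-2 a^-2) = trace(a^-1 b^-2 a^-1) trace(a) - trace(a^-1 b^-2) = x^2*y*z - x^3 - x*y^2 - y*z + 3*x
trace(b^-1 a^-1 b^-2 a^-2 b^-1) = trace(a^-1 b^-2 a^-2 b^-1) trace(b) - trace(a^-1 b^-2 a^-2) = x*y^2*z^2 - 2*x^2*y*z - y^3*z + x^3 + x*y^2 + 2*y*z - 3*x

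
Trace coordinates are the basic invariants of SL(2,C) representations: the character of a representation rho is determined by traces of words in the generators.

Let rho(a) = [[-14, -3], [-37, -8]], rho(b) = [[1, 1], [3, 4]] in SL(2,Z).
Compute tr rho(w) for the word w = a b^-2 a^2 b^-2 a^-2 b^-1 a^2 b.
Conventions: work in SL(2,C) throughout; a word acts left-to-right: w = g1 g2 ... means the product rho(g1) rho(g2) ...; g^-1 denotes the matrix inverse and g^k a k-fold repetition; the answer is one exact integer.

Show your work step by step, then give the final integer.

rho(a) = [[-14, -3], [-37, -8]]
... * rho(b^-1) = [[4, -1], [-3, 1]]  ->  [[-47, 11], [-124, 29]]
... * rho(b^-1) = [[4, -1], [-3, 1]]  ->  [[-221, 58], [-583, 153]]
... * rho(a) = [[-14, -3], [-37, -8]]  ->  [[948, 199], [2501, 525]]
... * rho(a) = [[-14, -3], [-37, -8]]  ->  [[-20635, -4436], [-54439, -11703]]
... * rho(b^-1) = [[4, -1], [-3, 1]]  ->  [[-69232, 16199], [-182647, 42736]]
... * rho(b^-1) = [[4, -1], [-3, 1]]  ->  [[-325525, 85431], [-858796, 225383]]
... * rho(a^-1) = [[-8, 3], [37, -14]]  ->  [[5765147, -2172609], [15209539, -5731750]]
... * rho(a^-1) = [[-8, 3], [37, -14]]  ->  [[-126507709, 47711967], [-333751062, 125873117]]
... * rho(b^-1) = [[4, -1], [-3, 1]]  ->  [[-649166737, 174219676], [-1712623599, 459624179]]
... * rho(a) = [[-14, -3], [-37, -8]]  ->  [[2642206306, 553742803], [6970635763, 1460877365]]
... * rho(a) = [[-14, -3], [-37, -8]]  ->  [[-57479371995, -12356561342], [-151641363187, -32598926209]]
... * rho(b) = [[1, 1], [3, 4]]  ->  [[-94549056021, -106905617363], [-249438141814, -282037068023]]
tr = -94549056021 + -282037068023 = -376586124044

-376586124044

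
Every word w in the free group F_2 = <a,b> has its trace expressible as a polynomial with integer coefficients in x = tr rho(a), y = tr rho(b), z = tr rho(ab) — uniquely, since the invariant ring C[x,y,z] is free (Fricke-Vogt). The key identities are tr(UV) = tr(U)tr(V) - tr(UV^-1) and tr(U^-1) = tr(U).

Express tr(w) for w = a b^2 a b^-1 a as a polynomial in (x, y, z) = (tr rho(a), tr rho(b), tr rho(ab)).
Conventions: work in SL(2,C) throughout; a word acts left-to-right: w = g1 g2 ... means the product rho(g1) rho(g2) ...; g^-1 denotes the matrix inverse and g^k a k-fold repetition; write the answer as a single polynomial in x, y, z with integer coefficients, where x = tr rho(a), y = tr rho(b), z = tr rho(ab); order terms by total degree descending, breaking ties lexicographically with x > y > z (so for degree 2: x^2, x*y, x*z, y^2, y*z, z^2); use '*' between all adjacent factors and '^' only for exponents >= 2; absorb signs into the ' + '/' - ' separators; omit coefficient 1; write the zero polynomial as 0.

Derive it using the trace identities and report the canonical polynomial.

tr(b^2 a) = tr(b) * tr(a b) - tr(a)   [square of b] = y*z - x
tr(b^2) = tr(b) * tr(b) - tr(1)   [square of b] = y^2 - 2
next, tr(a b^2 a) = tr(a) * tr(b^2 a) - tr(b^2)   [square of a] = x*y*z - x^2 - y^2 + 2
and tr(a^2 b^2 a) = tr(a) * tr(a b^2 a) - tr(a b^2)   [square of a] = x^2*y*z - x^3 - x*y^2 - y*z + 3*x
and tr(a b a b) = tr(a b) * tr(a b) - tr(1)   [split at a repeated a] = z^2 - 2
and tr(a b a) = tr(a) * tr(b a) - tr(b)   [square of a] = x*z - y
tr(b^2 a b a) = tr(b) * tr(a b a b) - tr(a b a)   [square of b] = y*z^2 - x*z - y
tr(b^2 a b) = tr(b) * tr(b a b) - tr(b a)   [square of b] = y^2*z - x*y - z
and tr(a^2 b^2 a b) = tr(a) * tr(b^2 a b a) - tr(b^2 a b)   [square of a] = x*y*z^2 - x^2*z - y^2*z + z
tr(a b^2 a b^-1 a) = tr(a^2 b^2 a) * tr(b) - tr(a^2 b^2 a b)   [inverse elimination on b] = x^2*y^2*z - x^3*y - x*y^3 - x*y*z^2 + x^2*z + 3*x*y - z

x^2*y^2*z - x^3*y - x*y^3 - x*y*z^2 + x^2*z + 3*x*y - z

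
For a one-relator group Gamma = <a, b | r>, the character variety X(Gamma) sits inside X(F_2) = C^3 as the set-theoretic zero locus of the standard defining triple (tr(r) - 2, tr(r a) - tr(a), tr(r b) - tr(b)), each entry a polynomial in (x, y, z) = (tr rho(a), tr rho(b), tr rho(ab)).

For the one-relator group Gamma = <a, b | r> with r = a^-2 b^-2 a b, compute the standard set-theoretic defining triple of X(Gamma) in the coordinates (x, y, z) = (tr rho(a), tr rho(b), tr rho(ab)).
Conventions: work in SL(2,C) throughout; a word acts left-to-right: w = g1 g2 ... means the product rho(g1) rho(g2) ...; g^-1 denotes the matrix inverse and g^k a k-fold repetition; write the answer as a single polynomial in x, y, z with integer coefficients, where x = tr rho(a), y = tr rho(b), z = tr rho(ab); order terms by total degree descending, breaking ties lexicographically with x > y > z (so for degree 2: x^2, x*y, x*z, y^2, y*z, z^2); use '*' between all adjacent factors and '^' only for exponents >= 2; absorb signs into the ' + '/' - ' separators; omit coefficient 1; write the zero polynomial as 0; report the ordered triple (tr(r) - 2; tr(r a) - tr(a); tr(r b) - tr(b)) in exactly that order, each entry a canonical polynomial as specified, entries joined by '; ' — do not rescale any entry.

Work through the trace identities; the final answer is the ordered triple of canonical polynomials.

-x^2*y^2*z + x^3*y + x*y^3 + x*y*z^2 - 4*x*y + z - 2; -x*y^2*z + x^2*y + y^3 + y*z^2 - x - 3*y; -x^2*y^3*z + x^3*y^2 + x*y^4 + x*y^2*z^2 - 4*x*y^2 + x - y

tr(b^-1 a) = tr(a) * tr(b) - tr(a b)   [inverse elimination on b] = x*y - z
tr(a b a) = tr(a) * tr(b a) - tr(b)   [square of a] = x*z - y
so tr(a b a b) = tr(a b) * tr(a b) - tr(1)   [split at a repeated a] = z^2 - 2
reduce: tr(a b a b^-1) = tr(a b a) * tr(b) - tr(a b a b)   [inverse elimination on b] = x*y*z - y^2 - z^2 + 2
so tr(b^-2 a b a) = tr(a b a b^-1) * tr(b) - tr(a b a)   [inverse elimination on b] = x*y^2*z - y^3 - y*z^2 - x*z + 3*y
reduce: tr(a^-1 b^-2 a b) = tr(b^-2 a b) * tr(a) - tr(b^-2 a b a)   [inverse elimination on a] = -x*y^2*z + x^2*y + y^3 + y*z^2 - 3*y
reduce: tr(a^-2 b^-2 a b) = tr(a^-1 b^-2 a b) * tr(a) - tr(a^-1 b^-2 a b a)   [inverse elimination on a] = -x^2*y^2*z + x^3*y + x*y^3 + x*y*z^2 - 4*x*y + z
so tr(b^2) = tr(b) * tr(b) - tr(1)   [square of b] = y^2 - 2
reduce: tr(b a b) = tr(b) * tr(a b) - tr(a)   [square of b] = y*z - x
tr(b a b^2) = tr(b) * tr(b a b) - tr(b a)   [square of b] = y^2*z - x*y - z
reduce: tr(b a b^2 a) = tr(b) * tr(a b a b) - tr(a b a)   [square of b] = y*z^2 - x*z - y
tr(a b^2 a^-1 b) = tr(b a b^2) * tr(a) - tr(b a b^2 a)   [inverse elimination on a] = x*y^2*z - x^2*y - y*z^2 + y
tr(b^-1 a b^2 a^-1) = tr(a b^2 a^-1) * tr(b) - tr(a b^2 a^-1 b)   [inverse elimination on b] = -x*y^2*z + x^2*y + y^3 + y*z^2 - 3*y
tr(b^-1 a b^2 a^-2) = tr(b^-1 a b^2 a^-1) * tr(a) - tr(b^-1 a b^2)   [inverse elimination on a] = -x^2*y^2*z + x^3*y + x*y^3 + x*y*z^2 - 3*x*y - z
reduce: tr(b^2 a^-1) = tr(b^2) * tr(a) - tr(b^2 a)   [inverse elimination on a] = x*y^2 - y*z - x
reduce: tr(a^-2 b^-2 a b^2) = tr(b^-1 a b^2 a^-2) * tr(b) - tr(b^-1 a b^2 a^-2 b)   [inverse elimination on b] = -x^2*y^3*z + x^3*y^2 + x*y^4 + x*y^2*z^2 - 4*x*y^2 + x
assemble the triple (tr(r) - 2; tr(r a) - x; tr(r b) - y)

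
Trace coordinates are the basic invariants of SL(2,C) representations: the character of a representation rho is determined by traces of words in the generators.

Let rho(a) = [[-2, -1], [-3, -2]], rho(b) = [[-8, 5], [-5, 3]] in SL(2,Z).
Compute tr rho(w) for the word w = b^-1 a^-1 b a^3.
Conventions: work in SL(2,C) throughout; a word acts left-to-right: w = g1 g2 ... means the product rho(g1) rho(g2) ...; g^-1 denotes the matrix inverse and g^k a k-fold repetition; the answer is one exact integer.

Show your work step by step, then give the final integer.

rho(b^-1) = [[3, -5], [5, -8]]
... * rho(a^-1) = [[-2, 1], [3, -2]]  ->  [[-21, 13], [-34, 21]]
... * rho(b) = [[-8, 5], [-5, 3]]  ->  [[103, -66], [167, -107]]
... * rho(a) = [[-2, -1], [-3, -2]]  ->  [[-8, 29], [-13, 47]]
... * rho(a) = [[-2, -1], [-3, -2]]  ->  [[-71, -50], [-115, -81]]
... * rho(a) = [[-2, -1], [-3, -2]]  ->  [[292, 171], [473, 277]]
tr = 292 + 277 = 569

569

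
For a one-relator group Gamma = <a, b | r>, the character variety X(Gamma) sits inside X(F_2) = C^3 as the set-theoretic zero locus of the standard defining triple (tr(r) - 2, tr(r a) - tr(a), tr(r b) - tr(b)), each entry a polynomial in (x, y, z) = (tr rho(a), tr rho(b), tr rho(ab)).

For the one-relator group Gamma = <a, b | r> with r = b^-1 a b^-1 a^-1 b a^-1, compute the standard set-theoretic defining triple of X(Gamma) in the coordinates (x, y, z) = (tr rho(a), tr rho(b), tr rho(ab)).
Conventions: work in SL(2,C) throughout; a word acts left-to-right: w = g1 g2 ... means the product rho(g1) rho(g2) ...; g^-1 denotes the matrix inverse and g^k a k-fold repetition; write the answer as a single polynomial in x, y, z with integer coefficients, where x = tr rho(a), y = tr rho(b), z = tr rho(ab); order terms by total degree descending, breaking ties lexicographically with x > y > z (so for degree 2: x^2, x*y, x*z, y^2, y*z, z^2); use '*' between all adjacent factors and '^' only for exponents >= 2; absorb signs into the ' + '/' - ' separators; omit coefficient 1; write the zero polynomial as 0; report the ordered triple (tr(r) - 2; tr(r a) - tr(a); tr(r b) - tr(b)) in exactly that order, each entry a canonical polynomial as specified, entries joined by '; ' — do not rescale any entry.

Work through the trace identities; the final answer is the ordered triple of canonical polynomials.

trace(b^-1) = trace(b) = y
trace(b^2 a) = trace(b)*trace(a b) - trace(a)   [square of b] = y*z - x
next, trace(b^2) = trace(b)*trace(b) - trace(1)   [square of b] = y^2 - 2
next, trace(b a^2 b) = trace(a)*trace(b^2 a) - trace(b^2)   [square of a] = x*y*z - x^2 - y^2 + 2
and trace(b a b a) = trace(b a)*trace(b a) - trace(1)   [split at a repeated b] = z^2 - 2
and trace(b a^2 b a) = trace(a)*trace(b a b a) - trace(b a b)   [square of a] = x*z^2 - y*z - x
and trace(a^-1 b a^2 b) = trace(b a^2 b)*trace(a) - trace(b a^2 b a)   [inverse elimination on a] = x^2*y*z - x^3 - x*y^2 - x*z^2 + y*z + 3*x
and trace(a b^-1 a^-1 b a) = trace(a^-1 b a^2)*trace(b) - trace(a^-1 b a^2 b)   [inverse elimination on b] = -x^2*y*z + x^3 + x*y^2 + x*z^2 - 3*x
and trace(a b a) = trace(a)*trace(b a) - trace(b)   [square of a] = x*z - y
trace(a b a b a b) = trace(b a)*trace(b a b a) - trace(b^-1 a^-1)   [split at a repeated b] = z^3 - 3*z
next, trace(b a b a b^-1 a) = trace(a b a b a)*trace(b) - trace(a b a b a b)   [inverse elimination on b] = x*y*z^2 - y^2*z - z^3 - x*y + 3*z
and trace(a b^-1 a^-1 b a b) = trace(b a b a b^-1)*trace(a) - trace(b a b a b^-1 a)   [inverse elimination on a] = -x*y*z^2 + x^2*z + y^2*z + z^3 - 3*z
next, trace(b^-1 a b^-1 a^-1 b a) = trace(a b^-1 a^-1 b a)*trace(b) - trace(a b^-1 a^-1 b a b)   [inverse elimination on b] = -x^2*y^2*z + x^3*y + x*y^3 + 2*x*y*z^2 - x^2*z - y^2*z - z^3 - 3*x*y + 3*z
next, trace(b^-1 a b^-1 a^-1 b a^-1) = trace(b^-1 a b^-1 a^-1 b)*trace(a) - trace(b^-1 a b^-1 a^-1 b a)   [inverse elimination on a] = x^2*y^2*z - x^3*y - x*y^3 - 2*x*y*z^2 + x^2*z + y^2*z + z^3 + 4*x*y - 3*z
assemble the triple (trace(r) - 2; trace(r a) - x; trace(r b) - y)

x^2*y^2*z - x^3*y - x*y^3 - 2*x*y*z^2 + x^2*z + y^2*z + z^3 + 4*x*y - 3*z - 2; -x + y; x - y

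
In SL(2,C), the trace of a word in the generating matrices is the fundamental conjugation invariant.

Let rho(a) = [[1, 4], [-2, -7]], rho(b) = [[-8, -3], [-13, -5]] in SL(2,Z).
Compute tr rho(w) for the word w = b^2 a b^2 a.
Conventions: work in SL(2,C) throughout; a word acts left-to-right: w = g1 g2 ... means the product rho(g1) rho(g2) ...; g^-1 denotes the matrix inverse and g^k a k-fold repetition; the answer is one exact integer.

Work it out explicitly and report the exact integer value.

64007

rho(b) = [[-8, -3], [-13, -5]]
... * rho(b) = [[-8, -3], [-13, -5]]  ->  [[103, 39], [169, 64]]
... * rho(a) = [[1, 4], [-2, -7]]  ->  [[25, 139], [41, 228]]
... * rho(b) = [[-8, -3], [-13, -5]]  ->  [[-2007, -770], [-3292, -1263]]
... * rho(b) = [[-8, -3], [-13, -5]]  ->  [[26066, 9871], [42755, 16191]]
... * rho(a) = [[1, 4], [-2, -7]]  ->  [[6324, 35167], [10373, 57683]]
tr = 6324 + 57683 = 64007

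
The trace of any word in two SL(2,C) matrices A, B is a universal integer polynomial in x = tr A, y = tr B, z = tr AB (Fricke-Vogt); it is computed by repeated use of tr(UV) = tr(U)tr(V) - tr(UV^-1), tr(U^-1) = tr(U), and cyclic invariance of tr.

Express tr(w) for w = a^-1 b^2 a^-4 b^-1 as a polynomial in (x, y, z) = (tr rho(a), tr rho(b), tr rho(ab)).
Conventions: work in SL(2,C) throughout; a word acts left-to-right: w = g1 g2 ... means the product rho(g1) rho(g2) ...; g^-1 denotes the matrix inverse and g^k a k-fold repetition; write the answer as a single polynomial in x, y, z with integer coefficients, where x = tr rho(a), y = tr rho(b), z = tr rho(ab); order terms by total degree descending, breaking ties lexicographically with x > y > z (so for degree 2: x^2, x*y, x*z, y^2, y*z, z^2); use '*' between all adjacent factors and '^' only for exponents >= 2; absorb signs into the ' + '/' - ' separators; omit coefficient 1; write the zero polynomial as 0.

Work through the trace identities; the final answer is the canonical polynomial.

x^4*y^2*z - x^3*y^3 - x^3*y*z^2 - x^4*z - 2*x^2*y^2*z + 2*x^3*y + 2*x*y^3 + 2*x*y*z^2 + 3*x^2*z - 5*x*y - z

tr(b^2) = tr(b) tr(b) - tr(1) = y^2 - 2
tr(b^2 a) = tr(b) tr(a b) - tr(a) = y*z - x
tr(b^2 a^-1) = tr(b^2) tr(a) - tr(b^2 a) = x*y^2 - y*z - x
tr(b^2 a^-2) = tr(b^2 a^-1) tr(a) - tr(b^2) = x^2*y^2 - x*y*z - x^2 - y^2 + 2
tr(b^2 a^-3) = tr(b^2 a^-2) tr(a) - tr(b^2 a^-1) = x^3*y^2 - x^2*y*z - x^3 - 2*x*y^2 + y*z + 3*x
tr(b^2 a^-4) = tr(b^2 a^-3) tr(a) - tr(b^2 a^-2) = x^4*y^2 - x^3*y*z - x^4 - 3*x^2*y^2 + 2*x*y*z + 4*x^2 + y^2 - 2
tr(a^-1 b^2 a^-4) = tr(b^2 a^-4) tr(a) - tr(b^2 a^-3) = x^5*y^2 - x^4*y*z - x^5 - 4*x^3*y^2 + 3*x^2*y*z + 5*x^3 + 3*x*y^2 - y*z - 5*x
tr(b^3) = tr(b) tr(b^2) - tr(b) = y^3 - 3*y
tr(b^3 a) = tr(b) tr(b a b) - tr(b a) = y^2*z - x*y - z
tr(b a^-1 b^2) = tr(b^3) tr(a) - tr(b^3 a) = x*y^3 - y^2*z - 2*x*y + z
tr(a b a b) = tr(b a) tr(b a) - tr(1) = z^2 - 2
tr(a b a) = tr(a) tr(b a) - tr(b) = x*z - y
tr(b^2 a b a) = tr(b) tr(a b a b) - tr(a b a) = y*z^2 - x*z - y
tr(b a^-1 b^2 a) = tr(b^2 a b) tr(a) - tr(b^2 a b a) = x*y^2*z - x^2*y - y*z^2 + y
tr(a^-1 b a^-1 b^2) = tr(b a^-1 b^2) tr(a) - tr(b a^-1 b^2 a) = x^2*y^3 - 2*x*y^2*z - x^2*y + y*z^2 + x*z - y
tr(a^-2 b a^-1 b^2) = tr(a^-1 b a^-1 b^2) tr(a) - tr(a^-1 b a^-1 b^2 a) = x^3*y^3 - 2*x^2*y^2*z - x^3*y - x*y^3 + x*y*z^2 + x^2*z + y^2*z + x*y - z
tr(a^-2 b a^-1 b^2 a^-1) = tr(a^-2 b a^-1 b^2) tr(a) - tr(a^-2 b a^-1 b^2 a) = x^4*y^3 - 2*x^3*y^2*z - x^4*y - 2*x^2*y^3 + x^2*y*z^2 + x^3*z + 3*x*y^2*z + 2*x^2*y - y*z^2 - 2*x*z + y
tr(a^-1 b^2 a^-4 b) = tr(a^-2 b a^-1 b^2 a^-1) tr(a) - tr(a^-2 b a^-1 b^2) = x^5*y^3 - 2*x^4*y^2*z - x^5*y - 3*x^3*y^3 + x^3*y*z^2 + x^4*z + 5*x^2*y^2*z + 3*x^3*y + x*y^3 - 2*x*y*z^2 - 3*x^2*z - y^2*z + z
tr(a^-1 b^2 a^-4 b^-1) = tr(a^-1 b^2 a^-4) tr(b) - tr(a^-1 b^2 a^-4 b) = x^4*y^2*z - x^3*y^3 - x^3*y*z^2 - x^4*z - 2*x^2*y^2*z + 2*x^3*y + 2*x*y^3 + 2*x*y*z^2 + 3*x^2*z - 5*x*y - z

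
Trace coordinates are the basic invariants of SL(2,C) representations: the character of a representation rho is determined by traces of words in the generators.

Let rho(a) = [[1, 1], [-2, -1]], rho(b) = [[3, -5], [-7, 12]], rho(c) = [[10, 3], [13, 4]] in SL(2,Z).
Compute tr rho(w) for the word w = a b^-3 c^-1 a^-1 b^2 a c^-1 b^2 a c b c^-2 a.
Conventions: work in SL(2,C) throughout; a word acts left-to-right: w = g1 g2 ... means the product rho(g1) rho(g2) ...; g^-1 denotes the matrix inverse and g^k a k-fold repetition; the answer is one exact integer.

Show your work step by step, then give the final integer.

-8332919353242

rho(a) = [[1, 1], [-2, -1]]
... * rho(b^-1) = [[12, 5], [7, 3]]  ->  [[19, 8], [-31, -13]]
... * rho(b^-1) = [[12, 5], [7, 3]]  ->  [[284, 119], [-463, -194]]
... * rho(b^-1) = [[12, 5], [7, 3]]  ->  [[4241, 1777], [-6914, -2897]]
... * rho(c^-1) = [[4, -3], [-13, 10]]  ->  [[-6137, 5047], [10005, -8228]]
... * rho(a^-1) = [[-1, -1], [2, 1]]  ->  [[16231, 11184], [-26461, -18233]]
... * rho(b) = [[3, -5], [-7, 12]]  ->  [[-29595, 53053], [48248, -86491]]
... * rho(b) = [[3, -5], [-7, 12]]  ->  [[-460156, 784611], [750181, -1279132]]
... * rho(a) = [[1, 1], [-2, -1]]  ->  [[-2029378, -1244767], [3308445, 2029313]]
... * rho(c^-1) = [[4, -3], [-13, 10]]  ->  [[8064459, -6359536], [-13147289, 10367795]]
... * rho(b) = [[3, -5], [-7, 12]]  ->  [[68710129, -116636727], [-112016432, 190149985]]
... * rho(b) = [[3, -5], [-7, 12]]  ->  [[1022587476, -1743191369], [-1667099191, 2841881980]]
... * rho(a) = [[1, 1], [-2, -1]]  ->  [[4508970214, 2765778845], [-7350863151, -4508981171]]
... * rho(c) = [[10, 3], [13, 4]]  ->  [[81044827125, 24590026022], [-132125386733, -40088514137]]
... * rho(b) = [[3, -5], [-7, 12]]  ->  [[71004299221, -110143823361], [-115756561240, 179564764021]]
... * rho(c^-1) = [[4, -3], [-13, 10]]  ->  [[1715886900577, -1314451131273], [-2797368177233, 2142917323930]]
... * rho(c^-1) = [[4, -3], [-13, 10]]  ->  [[23951412308857, -18292172014461], [-39047397920022, 29821277770999]]
... * rho(a) = [[1, 1], [-2, -1]]  ->  [[60535756337779, 42243584323318], [-98689953462020, -68868675691021]]
tr = 60535756337779 + -68868675691021 = -8332919353242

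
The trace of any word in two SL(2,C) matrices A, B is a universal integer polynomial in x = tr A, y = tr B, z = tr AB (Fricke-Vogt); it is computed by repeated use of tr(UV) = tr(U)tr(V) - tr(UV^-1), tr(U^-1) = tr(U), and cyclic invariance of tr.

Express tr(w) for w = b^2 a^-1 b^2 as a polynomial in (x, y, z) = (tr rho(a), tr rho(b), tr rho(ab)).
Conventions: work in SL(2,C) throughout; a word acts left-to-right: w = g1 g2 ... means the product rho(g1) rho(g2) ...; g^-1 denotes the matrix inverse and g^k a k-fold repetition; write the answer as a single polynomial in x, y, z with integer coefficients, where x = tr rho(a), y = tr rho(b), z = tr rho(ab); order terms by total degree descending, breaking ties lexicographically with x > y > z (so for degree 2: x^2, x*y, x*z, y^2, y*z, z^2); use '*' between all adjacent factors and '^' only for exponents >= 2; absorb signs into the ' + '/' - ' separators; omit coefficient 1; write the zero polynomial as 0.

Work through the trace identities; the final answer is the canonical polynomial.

tr(b^2) = tr(b)*tr(b) - tr(1)   [square of b] = y^2 - 2
use: tr(b^3) = tr(b)*tr(b^2) - tr(b)   [square of b] = y^3 - 3*y
tr(b^4) = tr(b)*tr(b^3) - tr(b^2)   [square of b] = y^4 - 4*y^2 + 2
tr(b a b) = tr(b)*tr(a b) - tr(a)   [square of b] = y*z - x
tr(a b^3) = tr(b)*tr(b a b) - tr(b a)   [square of b] = y^2*z - x*y - z
use: tr(b^4 a) = tr(b)*tr(a b^3) - tr(a b^2)   [square of b] = y^3*z - x*y^2 - 2*y*z + x
use: tr(b^2 a^-1 b^2) = tr(b^4)*tr(a) - tr(b^4 a)   [inverse elimination on a] = x*y^4 - y^3*z - 3*x*y^2 + 2*y*z + x

x*y^4 - y^3*z - 3*x*y^2 + 2*y*z + x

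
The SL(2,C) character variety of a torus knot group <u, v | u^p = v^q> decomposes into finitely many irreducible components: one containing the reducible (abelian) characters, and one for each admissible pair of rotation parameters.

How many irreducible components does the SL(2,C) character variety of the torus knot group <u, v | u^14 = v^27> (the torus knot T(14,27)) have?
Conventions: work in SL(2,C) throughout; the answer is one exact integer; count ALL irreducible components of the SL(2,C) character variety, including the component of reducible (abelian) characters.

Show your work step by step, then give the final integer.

170

In the torus knot group T(14,27), u^14 = v^27 is central, so an irreducible representation sends it to +I or -I (Schur).
So on each irreducible component the traces are pinned: tr(u) = 2*cos(pi*alpha/14) with 1 <= alpha <= 13, tr(v) = 2*cos(pi*beta/27) with 1 <= beta <= 26.
Consistency of u^14 = (-1)^alpha I with v^27 = (-1)^beta I forces alpha = beta (mod 2).
Enumerate parity-matched pairs: 7*13 odd-odd plus 6*13 even-even gives 169.
That is 169 components of irreducible characters, and with the reducible (abelian) component the total is 170.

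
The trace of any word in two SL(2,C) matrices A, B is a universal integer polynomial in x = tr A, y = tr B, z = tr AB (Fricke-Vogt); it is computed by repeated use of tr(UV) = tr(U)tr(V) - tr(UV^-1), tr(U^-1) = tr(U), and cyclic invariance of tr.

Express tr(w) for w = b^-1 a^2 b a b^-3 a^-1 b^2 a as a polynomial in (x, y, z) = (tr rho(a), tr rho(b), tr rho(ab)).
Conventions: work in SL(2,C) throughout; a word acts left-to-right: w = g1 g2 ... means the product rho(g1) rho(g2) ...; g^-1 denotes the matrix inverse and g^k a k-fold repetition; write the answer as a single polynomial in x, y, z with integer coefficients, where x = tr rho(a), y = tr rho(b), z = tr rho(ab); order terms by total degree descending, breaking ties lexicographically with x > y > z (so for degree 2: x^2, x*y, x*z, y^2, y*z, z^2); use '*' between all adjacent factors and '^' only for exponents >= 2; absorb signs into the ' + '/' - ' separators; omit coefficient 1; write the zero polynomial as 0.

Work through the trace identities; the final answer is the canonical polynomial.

-x^3*y^5*z^2 + x^4*y^4*z + 2*x^2*y^6*z + 2*x^2*y^4*z^3 - x^3*y^5 - x*y^7 - 2*x*y^5*z^2 - x*y^3*z^4 - x^4*y^2*z - 7*x^2*y^4*z - 2*x^2*y^2*z^3 + 2*x^3*y^3 + x^3*y*z^2 + 6*x*y^5 + 7*x*y^3*z^2 + x*y*z^4 + 5*x^2*y^2*z - 9*x*y^3 - 5*x*y*z^2 - x^2*z + 2*x*y + z

reduce: trace(a b a) = trace(a) * trace(b a) - trace(b)   [square of a] = x*z - y
trace(b a^3) = trace(a) * trace(a b a) - trace(a b)   [square of a] = x^2*z - x*y - z
so trace(a^2 b a^2) = trace(a) * trace(b a^3) - trace(b a^2)   [square of a] = x^3*z - x^2*y - 2*x*z + y
trace(b a b a) = trace(a b) * trace(a b) - trace(1)   [split at a repeated a] = z^2 - 2
trace(b a b) = trace(b) * trace(a b) - trace(a)   [square of b] = y*z - x
so trace(b a^2 b a) = trace(a) * trace(b a b a) - trace(b a b)   [square of a] = x*z^2 - y*z - x
so trace(b^2) = trace(b) * trace(b) - trace(1)   [square of b] = y^2 - 2
trace(b a^2 b) = trace(a) * trace(b^2 a) - trace(b^2)   [square of a] = x*y*z - x^2 - y^2 + 2
so trace(a^2 b a^2 b) = trace(a) * trace(b a^2 b a) - trace(b a^2 b)   [square of a] = x^2*z^2 - 2*x*y*z + y^2 - 2
trace(a b^-1 a^2 b a) = trace(a^2 b a^2) * trace(b) - trace(a^2 b a^2 b)   [inverse elimination on b] = x^3*y*z - x^2*y^2 - x^2*z^2 + 2
trace(b a b^2 a) = trace(b) * trace(a b a b) - trace(a b a)   [square of b] = y*z^2 - x*z - y
trace(b a b^2) = trace(b) * trace(a b^2) - trace(a b)   [square of b] = y^2*z - x*y - z
reduce: trace(b a b^2 a^2) = trace(a) * trace(b a b^2 a) - trace(b a b^2)   [square of a] = x*y*z^2 - x^2*z - y^2*z + z
trace(b^2 a^3 b a) = trace(a) * trace(b a b^2 a^2) - trace(b a b^2 a)   [square of a] = x^2*y*z^2 - x^3*z - x*y^2*z - y*z^2 + 2*x*z + y
trace(b a^3 b) = trace(a) * trace(a b^2 a) - trace(a b^2)   [square of a] = x^2*y*z - x^3 - x*y^2 - y*z + 3*x
trace(b^2 a^3 b) = trace(b) * trace(b a^3 b) - trace(b a^3)   [square of b] = x^2*y^2*z - x^3*y - x*y^3 - x^2*z - y^2*z + 4*x*y + z
trace(a b^2 a^3 b a) = trace(a) * trace(b^2 a^3 b a) - trace(b^2 a^3 b)   [square of a] = x^3*y*z^2 - x^4*z - 2*x^2*y^2*z + x^3*y + x*y^3 - x*y*z^2 + 3*x^2*z + y^2*z - 3*x*y - z
trace(b a b a b a) = trace(a b a b) * trace(a b) - trace(b a)   [split at a repeated a] = z^3 - 3*z
so trace(a^2 b a b a b) = trace(a) * trace(b a b a b a) - trace(b a b a b)   [square of a] = x*z^3 - y*z^2 - 2*x*z + y
so trace(a^2 b a b a) = trace(a) * trace(b a b a^2) - trace(b a b a)   [square of a] = x^2*z^2 - x*y*z - x^2 - z^2 + 2
so trace(b a b a b^2 a^2) = trace(b) * trace(a^2 b a b a b) - trace(a^2 b a b a)   [square of b] = x*y*z^3 - x^2*z^2 - y^2*z^2 - x*y*z + x^2 + y^2 + z^2 - 2
reduce: trace(b a b a b^2 a) = trace(b) * trace(a b a b a b) - trace(a b a b a)   [square of b] = y*z^3 - x*z^2 - 2*y*z + x
trace(a b^2 a^3 b a b) = trace(a) * trace(b a b a b^2 a^2) - trace(b a b a b^2 a)   [square of a] = x^2*y*z^3 - x^3*z^2 - x*y^2*z^2 - x^2*y*z - y*z^3 + x^3 + x*y^2 + 2*x*z^2 + 2*y*z - 3*x
trace(a^2 b a b^-1 a b^2 a) = trace(a b^2 a^3 b a) * trace(b) - trace(a b^2 a^3 b a b)   [inverse elimination on b] = x^3*y^2*z^2 - x^4*y*z - 2*x^2*y^3*z - x^2*y*z^3 + x^3*y^2 + x^3*z^2 + x*y^4 + 4*x^2*y*z + y^3*z + y*z^3 - x^3 - 4*x*y^2 - 2*x*z^2 - 3*y*z + 3*x
so trace(b a b^2 a b) = trace(b) * trace(a b^2 a b) - trace(a b^2 a)   [square of b] = y^2*z^2 - 2*x*y*z + x^2 - 2
trace(b^2 a b a^2 b a) = trace(a) * trace(b a b^2 a b a) - trace(b a b^2 a b)   [square of a] = x*y*z^3 - x^2*z^2 - y^2*z^2 + 2
trace(a b a^2 b^2) = trace(b) * trace(a b a^2 b) - trace(a b a^2)   [square of b] = x*y*z^2 - x^2*z - y^2*z + z
reduce: trace(b^2 a b a^2 b) = trace(b) * trace(a b a^2 b^2) - trace(a b a^2 b)   [square of b] = x*y^2*z^2 - x^2*y*z - y^3*z - x*z^2 + 2*y*z + x
so trace(a b^2 a b a^2 b a) = trace(a) * trace(b^2 a b a^2 b a) - trace(b^2 a b a^2 b)   [square of a] = x^2*y*z^3 - x^3*z^2 - 2*x*y^2*z^2 + x^2*y*z + y^3*z + x*z^2 - 2*y*z + x
trace(a b a b a b a b) = trace(a b a b) * trace(a b a b) - trace(1)   [split at a repeated a] = z^4 - 4*z^2 + 2
trace(b a b a b^2 a b a) = trace(b) * trace(a b a b a b a b) - trace(a b a b a b a)   [square of b] = y*z^4 - x*z^3 - 3*y*z^2 + 2*x*z + y
trace(b a b a b^2 a b) = trace(b) * trace(a b a b^2 a b) - trace(a b a b^2 a)   [square of b] = y^2*z^3 - 2*x*y*z^2 + x^2*z - y^2*z + x*y - z
trace(a b^2 a b a^2 b a b) = trace(a) * trace(b a b a b^2 a b a) - trace(b a b a b^2 a b)   [square of a] = x*y*z^4 - x^2*z^3 - y^2*z^3 - x*y*z^2 + x^2*z + y^2*z + z
so trace(a^2 b a b^-1 a b^2 a b) = trace(a b^2 a b a^2 b a) * trace(b) - trace(a b^2 a b a^2 b a b)   [inverse elimination on b] = x^2*y^2*z^3 - x^3*y*z^2 - 2*x*y^3*z^2 - x*y*z^4 + x^2*y^2*z + x^2*z^3 + y^4*z + y^2*z^3 + 2*x*y*z^2 - x^2*z - 3*y^2*z + x*y - z
trace(a b^2 a b^-1 a^2 b a b^-1) = trace(a^2 b a b^-1 a b^2 a) * trace(b) - trace(a^2 b a b^-1 a b^2 a b)   [inverse elimination on b] = x^3*y^3*z^2 - x^4*y^2*z - 2*x^2*y^4*z - 2*x^2*y^2*z^3 + x^3*y^3 + 2*x^3*y*z^2 + x*y^5 + 2*x*y^3*z^2 + x*y*z^4 + 3*x^2*y^2*z - x^2*z^3 - x^3*y - 4*x*y^3 - 4*x*y*z^2 + x^2*z + 2*x*y + z
trace(a b^2 a b^-1 a^2 b a) = trace(a^2 b a^2 b^2 a) * trace(b) - trace(a^2 b a^2 b^2 a b)   [inverse elimination on b] = x^3*y^2*z^2 - x^4*y*z - 2*x^2*y^3*z - x^2*y*z^3 + x^3*y^2 + x^3*z^2 + x*y^4 + x*y^2*z^2 + 2*x^2*y*z - 3*x*y^2 - x*z^2 + y*z - x
so trace(b^2 a b^-1 a^2 b a b^-2 a) = trace(a b^2 a b^-1 a^2 b a b^-1) * trace(b) - trace(a b^2 a b^-1 a^2 b a)   [inverse elimination on b] = x^3*y^4*z^2 - x^4*y^3*z - 2*x^2*y^5*z - 2*x^2*y^3*z^3 + x^3*y^4 + x^3*y^2*z^2 + x*y^6 + 2*x*y^4*z^2 + x*y^2*z^4 + x^4*y*z + 5*x^2*y^3*z - 2*x^3*y^2 - x^3*z^2 - 5*x*y^4 - 5*x*y^2*z^2 - x^2*y*z + 5*x*y^2 + x*z^2 + x
trace(a^-1 b^2 a b^-1 a^2 b a b^-2) = trace(b^2 a b^-1 a^2 b a b^-2) * trace(a) - trace(b^2 a b^-1 a^2 b a b^-2 a)   [inverse elimination on a] = -x^3*y^4*z^2 + x^4*y^3*z + 2*x^2*y^5*z + 2*x^2*y^3*z^3 - x^3*y^4 - x^3*y^2*z^2 - x*y^6 - 2*x*y^4*z^2 - x*y^2*z^4 - 5*x^2*y^3*z + x^3*y^2 + 5*x*y^4 + 5*x*y^2*z^2 + x^2*y*z - 5*x*y^2 - x*z^2 + x
reduce: trace(b a b^-1 a^2 b a) = trace(a^2 b a b a) * trace(b) - trace(a^2 b a b a b)   [inverse elimination on b] = x^2*y*z^2 - x*y^2*z - x*z^3 - x^2*y + 2*x*z + y
trace(a^-1 b^2 a b^-1 a^2 b a b^-1) = trace(b^2 a b^-1 a^2 b a b^-1) * trace(a) - trace(b^2 a b^-1 a^2 b a b^-1 a)   [inverse elimination on a] = -x^3*y^3*z^2 + x^4*y^2*z + 2*x^2*y^4*z + 2*x^2*y^2*z^3 - x^3*y^3 - x^3*y*z^2 - x*y^5 - 2*x*y^3*z^2 - x*y*z^4 - 4*x^2*y^2*z + 4*x*y^3 + 4*x*y*z^2 + x^2*z - x*y - z
trace(b^-1 a^2 b a b^-3 a^-1 b^2 a) = trace(a^-1 b^2 a b^-1 a^2 b a b^-2) * trace(b) - trace(a^-1 b^2 a b^-1 a^2 b a b^-1)   [inverse elimination on b] = -x^3*y^5*z^2 + x^4*y^4*z + 2*x^2*y^6*z + 2*x^2*y^4*z^3 - x^3*y^5 - x*y^7 - 2*x*y^5*z^2 - x*y^3*z^4 - x^4*y^2*z - 7*x^2*y^4*z - 2*x^2*y^2*z^3 + 2*x^3*y^3 + x^3*y*z^2 + 6*x*y^5 + 7*x*y^3*z^2 + x*y*z^4 + 5*x^2*y^2*z - 9*x*y^3 - 5*x*y*z^2 - x^2*z + 2*x*y + z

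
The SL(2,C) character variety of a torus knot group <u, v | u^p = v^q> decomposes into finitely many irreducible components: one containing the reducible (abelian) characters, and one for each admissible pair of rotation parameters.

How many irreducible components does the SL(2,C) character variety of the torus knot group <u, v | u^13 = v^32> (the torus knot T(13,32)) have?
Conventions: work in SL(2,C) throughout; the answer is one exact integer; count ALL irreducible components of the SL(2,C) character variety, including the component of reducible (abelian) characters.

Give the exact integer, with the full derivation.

In the torus knot group T(13,32), u^13 = v^32 is central, so an irreducible representation sends it to +I or -I (Schur).
On an irreducible component, tr(u) is locked at 2*cos(pi*alpha/13) for some alpha in 1..12, and tr(v) at 2*cos(pi*beta/32) for some beta in 1..31.
u^13 = (-1)^alpha I and v^32 = (-1)^beta I must agree, so alpha and beta have equal parity.
Enumerate parity-matched pairs: 6*16 odd-odd plus 6*15 even-even gives 186.
That is 186 components of irreducible characters, and with the reducible (abelian) component the total is 187.

187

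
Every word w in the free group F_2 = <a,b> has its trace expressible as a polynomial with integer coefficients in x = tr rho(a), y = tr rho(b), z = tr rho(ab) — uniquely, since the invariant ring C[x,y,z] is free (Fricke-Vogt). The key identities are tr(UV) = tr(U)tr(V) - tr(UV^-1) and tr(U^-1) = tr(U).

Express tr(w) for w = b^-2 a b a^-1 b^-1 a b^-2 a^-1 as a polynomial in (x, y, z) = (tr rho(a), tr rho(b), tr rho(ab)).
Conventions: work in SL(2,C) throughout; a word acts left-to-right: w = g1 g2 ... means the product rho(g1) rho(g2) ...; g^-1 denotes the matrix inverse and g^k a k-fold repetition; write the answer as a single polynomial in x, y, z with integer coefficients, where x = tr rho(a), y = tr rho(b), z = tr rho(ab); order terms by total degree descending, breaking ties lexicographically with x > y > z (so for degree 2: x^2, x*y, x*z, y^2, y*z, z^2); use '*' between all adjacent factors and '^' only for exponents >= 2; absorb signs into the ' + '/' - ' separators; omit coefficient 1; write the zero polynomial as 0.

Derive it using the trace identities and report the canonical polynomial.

-x^2*y^4*z^2 + 2*x^3*y^3*z + x*y^5*z + 2*x*y^3*z^3 - x^4*y^2 - x^2*y^4 - 2*x^2*y^2*z^2 - y^4*z^2 - y^2*z^4 - 3*x*y^3*z + 3*x^2*y^2 + 3*y^2*z^2 - x*y*z + x^2 + y^2 + z^2 - 2

tr(a^2) = tr(a)*tr(a) - tr(1) = x^2 - 2
tr(a^2 b) = tr(a)*tr(b a) - tr(b) = x*z - y
use: tr(b^-1 a^2) = tr(a^2)*tr(b) - tr(a^2 b) = x^2*y - x*z - y
tr(a^2 b^-2) = tr(b^-1 a^2)*tr(b) - tr(b^-1 a^2 b) = x^2*y^2 - x*y*z - x^2 - y^2 + 2
apply: tr(b^-1 a^2 b^-2) = tr(a^2 b^-2)*tr(b) - tr(a^2 b^-1) = x^2*y^3 - x*y^2*z - 2*x^2*y - y^3 + x*z + 3*y
apply: tr(a^3) = tr(a)*tr(a^2) - tr(a) = x^3 - 3*x
tr(a^3 b) = tr(a)*tr(b a^2) - tr(b a) = x^2*z - x*y - z
use: tr(a^2 b^-1 a) = tr(a^3)*tr(b) - tr(a^3 b) = x^3*y - x^2*z - 2*x*y + z
tr(b a b a) = tr(a b)*tr(a b) - tr(1) = z^2 - 2
tr(b a b) = tr(b)*tr(a b) - tr(a) = y*z - x
tr(a b a^2 b) = tr(a)*tr(b a b a) - tr(b a b) = x*z^2 - y*z - x
use: tr(a^2 b^-1 a b) = tr(a b a^2)*tr(b) - tr(a b a^2 b) = x^2*y*z - x*y^2 - x*z^2 + x
apply: tr(b^-1 a b^-1 a^2) = tr(a^2 b^-1 a)*tr(b) - tr(a^2 b^-1 a b) = x^3*y^2 - 2*x^2*y*z - x*y^2 + x*z^2 + y*z - x
use: tr(b^-1 a^2 b^-2 a) = tr(b^-1 a b^-1 a^2)*tr(b) - tr(b^-1 a b^-1 a^2 b) = x^3*y^3 - 2*x^2*y^2*z - x^3*y - x*y^3 + x*y*z^2 + x^2*z + y^2*z + x*y - z
use: tr(b^-1 a^2 b^-2 a^-1) = tr(b^-1 a^2 b^-2)*tr(a) - tr(b^-1 a^2 b^-2 a) = x^2*y^2*z - x^3*y - x*y*z^2 - y^2*z + 2*x*y + z
apply: tr(b^-1 a) = tr(a)*tr(b) - tr(a b) = x*y - z
tr(a b^-2) = tr(b^-1 a)*tr(b) - tr(b^-1 a b) = x*y^2 - y*z - x
tr(a b^-2 a^-1 b^-2 a) = tr(b^-1 a^2 b^-2 a^-1)*tr(b) - tr(b^-1 a^2 b^-2 a^-1 b) = x^2*y^3*z - x^3*y^2 - x*y^2*z^2 - y^3*z + x*y^2 + 2*y*z + x
apply: tr(b^2 a b a) = tr(b)*tr(a b a b) - tr(a b a) = y*z^2 - x*z - y
tr(b^2 a b) = tr(b)*tr(a b^2) - tr(a b) = y^2*z - x*y - z
use: tr(b a b a^2 b) = tr(a)*tr(b^2 a b a) - tr(b^2 a b) = x*y*z^2 - x^2*z - y^2*z + z
tr(b a b a b a) = tr(b a b a)*tr(b a) - tr(a b) = z^3 - 3*z
use: tr(b a b a^2 b a) = tr(a)*tr(b a b a b a) - tr(b a b a b) = x*z^3 - y*z^2 - 2*x*z + y
tr(a b a^-1 b a b a) = tr(b a b a^2 b)*tr(a) - tr(b a b a^2 b a) = x^2*y*z^2 - x^3*z - x*y^2*z - x*z^3 + y*z^2 + 3*x*z - y
tr(b a b a b a b) = tr(b)*tr(a b a b a b) - tr(a b a b a) = y*z^3 - x*z^2 - 2*y*z + x
tr(b a b a b a b a) = tr(b a b a b a)*tr(b a) - tr(a b a b) = z^4 - 4*z^2 + 2
tr(a b a^-1 b a b a b) = tr(b a b a b a b)*tr(a) - tr(b a b a b a b a) = x*y*z^3 - x^2*z^2 - z^4 - 2*x*y*z + x^2 + 4*z^2 - 2
tr(a^-1 b a b a b^-1 a b) = tr(a b a^-1 b a b a)*tr(b) - tr(a b a^-1 b a b a b) = x^2*y^2*z^2 - x^3*y*z - x*y^3*z - 2*x*y*z^3 + x^2*z^2 + y^2*z^2 + z^4 + 5*x*y*z - x^2 - y^2 - 4*z^2 + 2
use: tr(a b a b^-1 a b^-1 a^-1 b) = tr(a^-1 b a b a b^-1 a)*tr(b) - tr(a^-1 b a b a b^-1 a b) = -x^2*y^2*z^2 + x^3*y*z + x*y^3*z + 2*x*y*z^3 - x^2*z^2 - y^2*z^2 - z^4 - 4*x*y*z + x^2 + 4*z^2 - 2
tr(a b a b^-1 a b^-1 a^-1 b^-1) = tr(a b a b^-1 a b^-1 a^-1)*tr(b) - tr(a b a b^-1 a b^-1 a^-1 b) = x^2*y^2*z^2 - x^3*y*z - x*y^3*z - 2*x*y*z^3 + x^2*y^2 + x^2*z^2 + y^2*z^2 + z^4 + 3*x*y*z - x^2 - y^2 - 4*z^2 + 2
use: tr(a^-1 b^-2 a b a b^-1 a b^-1) = tr(a b a b^-1 a b^-1 a^-1 b^-1)*tr(b) - tr(a b a b^-1 a b^-1 a^-1) = x^2*y^3*z^2 - x^3*y^2*z - x*y^4*z - 2*x*y^2*z^3 + x^2*y^3 + x^2*y*z^2 + y^3*z^2 + y*z^4 + 3*x*y^2*z - 2*x^2*y - y^3 - 4*y*z^2 + x*z + 3*y
use: tr(b^-1 a b a) = tr(a b a)*tr(b) - tr(a b a b) = x*y*z - y^2 - z^2 + 2
use: tr(b^-1 a b a b^-1) = tr(b^-1 a b a)*tr(b) - tr(b^-1 a b a b) = x*y^2*z - y^3 - y*z^2 - x*z + 3*y
apply: tr(b^-2 a b a b^-1) = tr(b^-1 a b a b^-1)*tr(b) - tr(b^-1 a b a) = x*y^3*z - y^4 - y^2*z^2 - 2*x*y*z + 4*y^2 + z^2 - 2
use: tr(b^-1 a b^-2 a^-1 b^-2 a b a) = tr(a^-1 b^-2 a b a b^-1 a b^-1)*tr(b) - tr(a^-1 b^-2 a b a b^-1 a) = x^2*y^4*z^2 - x^3*y^3*z - x*y^5*z - 2*x*y^3*z^3 + x^2*y^4 + x^2*y^2*z^2 + y^4*z^2 + y^2*z^4 + 2*x*y^3*z - 2*x^2*y^2 - 3*y^2*z^2 + 3*x*y*z - y^2 - z^2 + 2
apply: tr(b^-2 a b a^-1 b^-1 a b^-2 a^-1) = tr(b^-1 a b^-2 a^-1 b^-2 a b)*tr(a) - tr(b^-1 a b^-2 a^-1 b^-2 a b a) = -x^2*y^4*z^2 + 2*x^3*y^3*z + x*y^5*z + 2*x*y^3*z^3 - x^4*y^2 - x^2*y^4 - 2*x^2*y^2*z^2 - y^4*z^2 - y^2*z^4 - 3*x*y^3*z + 3*x^2*y^2 + 3*y^2*z^2 - x*y*z + x^2 + y^2 + z^2 - 2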